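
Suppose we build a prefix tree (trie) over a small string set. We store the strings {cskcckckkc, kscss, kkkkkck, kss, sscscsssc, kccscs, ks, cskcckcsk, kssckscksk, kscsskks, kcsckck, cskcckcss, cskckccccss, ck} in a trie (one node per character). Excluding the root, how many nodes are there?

Count nodes per top-level branch (shared prefixes stored once):
  'c'-branch (ck, cskcckckkc, cskcckcsk, cskcckcss, cskckccccss): 21 nodes
  'k'-branch (kccscs, kcsckck, kkkkkck, ks, kscss, kscsskks, kss, kssckscksk): 32 nodes
  's'-branch (sscscsssc): 9 nodes
Sum: 62

62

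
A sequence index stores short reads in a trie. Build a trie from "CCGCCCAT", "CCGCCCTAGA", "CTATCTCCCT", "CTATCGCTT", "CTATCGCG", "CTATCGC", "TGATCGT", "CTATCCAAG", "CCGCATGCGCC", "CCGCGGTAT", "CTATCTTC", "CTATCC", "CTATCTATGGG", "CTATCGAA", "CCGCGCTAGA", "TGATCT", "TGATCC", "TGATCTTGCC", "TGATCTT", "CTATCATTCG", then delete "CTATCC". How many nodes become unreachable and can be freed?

0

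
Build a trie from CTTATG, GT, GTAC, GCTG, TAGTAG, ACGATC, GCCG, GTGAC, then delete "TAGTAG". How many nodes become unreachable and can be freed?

6

After clearing the end-marker at "TAGTAG", prune upward until reaching a node still needed by another word.
No other word shares any prefix with "TAGTAG", so all 6 of its nodes go.
Nodes removed: 6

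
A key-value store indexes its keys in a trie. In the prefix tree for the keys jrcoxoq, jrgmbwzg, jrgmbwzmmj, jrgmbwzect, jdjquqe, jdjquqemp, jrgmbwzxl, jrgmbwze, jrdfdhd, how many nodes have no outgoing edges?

Leaves are exactly the stored words that no other stored word extends.
Those words: "jdjquqemp", "jrcoxoq", "jrdfdhd", "jrgmbwzect", "jrgmbwzg", "jrgmbwzmmj", "jrgmbwzxl"
Leaf count: 7

7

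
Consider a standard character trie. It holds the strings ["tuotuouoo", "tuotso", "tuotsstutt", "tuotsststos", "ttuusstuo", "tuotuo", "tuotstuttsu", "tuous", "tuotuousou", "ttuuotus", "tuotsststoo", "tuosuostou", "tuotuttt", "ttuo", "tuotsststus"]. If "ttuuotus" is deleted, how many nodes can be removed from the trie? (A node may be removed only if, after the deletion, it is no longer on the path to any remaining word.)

After clearing the end-marker at "ttuuotus", prune upward until reaching a node still needed by another word.
The suffix "otus" (4 nodes) is used only by "ttuuotus"; the node for "ttuu" still has the child "s", so pruning stops there.
Nodes removed: 4

4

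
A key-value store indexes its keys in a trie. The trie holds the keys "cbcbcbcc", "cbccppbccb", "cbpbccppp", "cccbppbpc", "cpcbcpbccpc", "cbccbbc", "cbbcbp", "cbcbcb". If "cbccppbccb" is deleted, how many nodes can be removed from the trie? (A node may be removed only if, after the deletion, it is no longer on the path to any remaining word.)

6

After clearing the end-marker at "cbccppbccb", prune upward until reaching a node still needed by another word.
The suffix "ppbccb" (6 nodes) is used only by "cbccppbccb"; the node for "cbcc" still has the child "b", so pruning stops there.
Nodes removed: 6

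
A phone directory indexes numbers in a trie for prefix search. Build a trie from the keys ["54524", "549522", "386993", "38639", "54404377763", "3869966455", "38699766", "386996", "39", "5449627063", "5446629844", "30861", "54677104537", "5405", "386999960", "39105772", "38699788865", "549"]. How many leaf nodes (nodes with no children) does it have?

A leaf is a node with no children — equivalently, the end of a word that is not a proper prefix of any other stored word.
Those words: "30861", "38639", "386993", "3869966455", "38699766", "38699788865", "386999960", "39105772", "5405", "54404377763", "5446629844", "5449627063", "54524", "54677104537", "549522"
Leaf count: 15

15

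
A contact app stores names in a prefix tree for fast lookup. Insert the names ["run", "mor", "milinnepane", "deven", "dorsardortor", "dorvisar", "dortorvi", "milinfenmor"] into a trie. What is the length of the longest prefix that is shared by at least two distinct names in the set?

5

Look for the deepest trie node that still has at least two words in its subtree.
e.g. "milinfenmor" and "milinnepane" share the prefix "milin" of length 5; no pair shares a longer one.
Longest shared-prefix length: 5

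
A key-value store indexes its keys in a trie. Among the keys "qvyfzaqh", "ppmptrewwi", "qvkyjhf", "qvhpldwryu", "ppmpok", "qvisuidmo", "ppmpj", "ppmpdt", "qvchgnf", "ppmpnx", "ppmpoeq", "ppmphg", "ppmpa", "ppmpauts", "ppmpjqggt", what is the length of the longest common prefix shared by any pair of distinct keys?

Look for the deepest trie node that still has at least two words in its subtree.
"ppmpa" and "ppmpauts" agree on "ppmpa" (5 characters) before diverging; nothing deeper is shared.
Longest shared-prefix length: 5

5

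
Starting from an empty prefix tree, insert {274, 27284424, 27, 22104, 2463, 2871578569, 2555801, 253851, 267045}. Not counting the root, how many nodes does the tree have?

Trie structure (* marks end of a word):
(root)
└─ 2
   ├─ 2
   │  └─ 1
   │     └─ 0
   │        └─ 4 *
   ├─ 4
   │  └─ 6
   │     └─ 3 *
   ├─ 5
   │  ├─ 3
   │  │  └─ 8
   │  │     └─ 5
   │  │        └─ 1 *
   │  └─ 5
   │     └─ 5
   │        └─ 8
   │           └─ 0
   │              └─ 1 *
   ├─ 6
   │  └─ 7
   │     └─ 0
   │        └─ 4
   │           └─ 5 *
   ├─ 7 *
   │  ├─ 2
   │  │  └─ 8
   │  │     └─ 4
   │  │        └─ 4
   │  │           └─ 2
   │  │              └─ 4 *
   │  └─ 4 *
   └─ 8
      └─ 7
         └─ 1
            └─ 5
               └─ 7
                  └─ 8
                     └─ 5
                        └─ 6
                           └─ 9 *
Counting every labelled node above: 40.

40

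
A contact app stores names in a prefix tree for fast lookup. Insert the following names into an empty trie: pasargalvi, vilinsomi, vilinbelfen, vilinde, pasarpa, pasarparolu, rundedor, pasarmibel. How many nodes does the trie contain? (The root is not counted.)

46

For each word, the new-node count is its length minus the longest prefix already in the trie:
  "pasargalvi" → 10 new (p, a, s, a, r, g, a, l, v, i)
  "vilinsomi" → 9 new (v, i, l, i, n, s, o, m, i)
  "vilinbelfen" → prefix "vilin" already present; 6 new (b, e, l, f, e, n)
  "vilinde" → prefix "vilin" already present; 2 new (d, e)
  "pasarpa" → prefix "pasar" already present; 2 new (p, a)
  "pasarparolu" → prefix "pasarpa" already present; 4 new (r, o, l, u)
  "rundedor" → 8 new (r, u, n, d, e, d, o, r)
  "pasarmibel" → prefix "pasar" already present; 5 new (m, i, b, e, l)
Total nodes = 10 + 9 + 6 + 2 + 2 + 4 + 8 + 5 = 46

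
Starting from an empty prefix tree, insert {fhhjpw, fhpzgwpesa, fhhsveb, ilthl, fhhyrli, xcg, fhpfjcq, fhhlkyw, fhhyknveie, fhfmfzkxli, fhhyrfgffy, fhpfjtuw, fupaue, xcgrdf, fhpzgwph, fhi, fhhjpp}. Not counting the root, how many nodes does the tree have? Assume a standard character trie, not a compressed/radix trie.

71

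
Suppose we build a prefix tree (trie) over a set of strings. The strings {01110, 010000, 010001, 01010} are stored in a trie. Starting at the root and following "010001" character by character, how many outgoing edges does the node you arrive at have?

0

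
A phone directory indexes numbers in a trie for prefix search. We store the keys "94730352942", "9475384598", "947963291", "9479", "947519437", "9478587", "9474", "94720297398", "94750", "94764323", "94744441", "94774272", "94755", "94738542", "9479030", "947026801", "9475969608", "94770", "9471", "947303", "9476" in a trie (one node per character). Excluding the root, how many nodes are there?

Insert word by word; a character creates a node only if that edge doesn't already exist:
  "94730352942" → 11 new (9, 4, 7, 3, 0, 3, 5, 2, 9, 4, 2)
  "9475384598" → prefix "947" already present; 7 new (5, 3, 8, 4, 5, 9, 8)
  "947963291" → prefix "947" already present; 6 new (9, 6, 3, 2, 9, 1)
  "9479" → prefix "9479" already present; 0 new (none)
  "947519437" → prefix "9475" already present; 5 new (1, 9, 4, 3, 7)
  "9478587" → prefix "947" already present; 4 new (8, 5, 8, 7)
  "9474" → prefix "947" already present; 1 new (4)
  "94720297398" → prefix "947" already present; 8 new (2, 0, 2, 9, 7, 3, 9, 8)
  "94750" → prefix "9475" already present; 1 new (0)
  "94764323" → prefix "947" already present; 5 new (6, 4, 3, 2, 3)
  "94744441" → prefix "9474" already present; 4 new (4, 4, 4, 1)
  "94774272" → prefix "947" already present; 5 new (7, 4, 2, 7, 2)
  "94755" → prefix "9475" already present; 1 new (5)
  "94738542" → prefix "9473" already present; 4 new (8, 5, 4, 2)
  "9479030" → prefix "9479" already present; 3 new (0, 3, 0)
  "947026801" → prefix "947" already present; 6 new (0, 2, 6, 8, 0, 1)
  "9475969608" → prefix "9475" already present; 6 new (9, 6, 9, 6, 0, 8)
  "94770" → prefix "9477" already present; 1 new (0)
  "9471" → prefix "947" already present; 1 new (1)
  "947303" → prefix "947303" already present; 0 new (none)
  "9476" → prefix "9476" already present; 0 new (none)
Total nodes = 11 + 7 + 6 + 0 + 5 + 4 + 1 + 8 + 1 + 5 + 4 + 5 + 1 + 4 + 3 + 6 + 6 + 1 + 1 + 0 + 0 = 79

79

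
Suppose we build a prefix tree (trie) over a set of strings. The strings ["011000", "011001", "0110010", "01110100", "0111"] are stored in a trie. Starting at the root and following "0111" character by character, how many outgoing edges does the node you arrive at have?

1

Walk "0111" from the root, arriving at one node.
Characters that immediately follow "0111" among the stored strings: {0}.
That node has 1 child edge.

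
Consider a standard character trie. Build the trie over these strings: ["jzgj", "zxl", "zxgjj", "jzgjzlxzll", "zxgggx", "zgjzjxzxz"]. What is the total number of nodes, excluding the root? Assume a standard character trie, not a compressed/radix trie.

27

Insert word by word; a character creates a node only if that edge doesn't already exist:
  "jzgj" → 4 new (j, z, g, j)
  "zxl" → 3 new (z, x, l)
  "zxgjj" → prefix "zx" already present; 3 new (g, j, j)
  "jzgjzlxzll" → prefix "jzgj" already present; 6 new (z, l, x, z, l, l)
  "zxgggx" → prefix "zxg" already present; 3 new (g, g, x)
  "zgjzjxzxz" → prefix "z" already present; 8 new (g, j, z, j, x, z, x, z)
Total nodes = 4 + 3 + 3 + 6 + 3 + 8 = 27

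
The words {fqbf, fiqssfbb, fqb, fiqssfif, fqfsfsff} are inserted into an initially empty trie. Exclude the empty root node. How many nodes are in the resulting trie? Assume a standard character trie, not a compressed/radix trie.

Count nodes per top-level branch (shared prefixes stored once):
  'f'-branch (fiqssfbb, fiqssfif, fqb, fqbf, fqfsfsff): 19 nodes
Sum: 19

19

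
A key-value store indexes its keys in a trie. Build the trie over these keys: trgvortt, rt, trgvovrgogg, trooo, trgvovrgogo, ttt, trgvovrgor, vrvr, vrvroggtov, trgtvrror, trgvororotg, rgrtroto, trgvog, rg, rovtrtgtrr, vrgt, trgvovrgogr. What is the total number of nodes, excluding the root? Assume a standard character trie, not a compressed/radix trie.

64

Trace insertions, counting only characters that open a new branch:
  "trgvortt" → 8 new (t, r, g, v, o, r, t, t)
  "rt" → 2 new (r, t)
  "trgvovrgogg" → prefix "trgvo" already present; 6 new (v, r, g, o, g, g)
  "trooo" → prefix "tr" already present; 3 new (o, o, o)
  "trgvovrgogo" → prefix "trgvovrgog" already present; 1 new (o)
  "ttt" → prefix "t" already present; 2 new (t, t)
  "trgvovrgor" → prefix "trgvovrgo" already present; 1 new (r)
  "vrvr" → 4 new (v, r, v, r)
  "vrvroggtov" → prefix "vrvr" already present; 6 new (o, g, g, t, o, v)
  "trgtvrror" → prefix "trg" already present; 6 new (t, v, r, r, o, r)
  "trgvororotg" → prefix "trgvor" already present; 5 new (o, r, o, t, g)
  "rgrtroto" → prefix "r" already present; 7 new (g, r, t, r, o, t, o)
  "trgvog" → prefix "trgvo" already present; 1 new (g)
  "rg" → prefix "rg" already present; 0 new (none)
  "rovtrtgtrr" → prefix "r" already present; 9 new (o, v, t, r, t, g, t, r, r)
  "vrgt" → prefix "vr" already present; 2 new (g, t)
  "trgvovrgogr" → prefix "trgvovrgog" already present; 1 new (r)
Total nodes = 8 + 2 + 6 + 3 + 1 + 2 + 1 + 4 + 6 + 6 + 5 + 7 + 1 + 0 + 9 + 2 + 1 = 64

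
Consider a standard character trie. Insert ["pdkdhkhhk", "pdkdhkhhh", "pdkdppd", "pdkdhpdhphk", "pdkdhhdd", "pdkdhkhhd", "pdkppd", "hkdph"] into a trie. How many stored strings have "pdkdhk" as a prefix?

3

Traverse to the node for "pdkdhk", then collect every word in that subtree.
Words under "pdkdhk": pdkdhkhhd, pdkdhkhhh, pdkdhkhhk
Count: 3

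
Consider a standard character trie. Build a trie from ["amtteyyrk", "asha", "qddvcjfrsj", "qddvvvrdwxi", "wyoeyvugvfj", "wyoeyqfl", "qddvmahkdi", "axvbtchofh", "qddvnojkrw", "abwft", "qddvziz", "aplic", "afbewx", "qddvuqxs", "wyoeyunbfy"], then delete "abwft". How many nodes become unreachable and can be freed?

A node on "abwft"'s path can go only if nothing else ends at it or branches off below it.
The suffix "bwft" (4 nodes) is used only by "abwft"; the node for "a" still has the child "m", so pruning stops there.
Nodes removed: 4

4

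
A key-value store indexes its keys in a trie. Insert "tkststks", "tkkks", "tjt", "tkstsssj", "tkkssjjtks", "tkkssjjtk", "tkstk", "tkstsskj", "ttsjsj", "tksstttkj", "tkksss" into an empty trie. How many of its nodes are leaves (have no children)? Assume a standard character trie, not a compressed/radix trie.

A leaf is a node with no children — equivalently, the end of a word that is not a proper prefix of any other stored word.
Those words: "tjt", "tkkks", "tkkssjjtks", "tkksss", "tksstttkj", "tkstk", "tkstsskj", "tkstsssj", "tkststks", "ttsjsj"
Leaf count: 10

10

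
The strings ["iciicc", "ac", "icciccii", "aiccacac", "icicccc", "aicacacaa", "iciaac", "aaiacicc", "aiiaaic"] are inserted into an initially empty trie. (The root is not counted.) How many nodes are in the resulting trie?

46

Count nodes per top-level branch (shared prefixes stored once):
  'a'-branch (aaiacicc, ac, aicacacaa, aiccacac, aiiaaic): 27 nodes
  'i'-branch (icciccii, iciaac, icicccc, iciicc): 19 nodes
Sum: 46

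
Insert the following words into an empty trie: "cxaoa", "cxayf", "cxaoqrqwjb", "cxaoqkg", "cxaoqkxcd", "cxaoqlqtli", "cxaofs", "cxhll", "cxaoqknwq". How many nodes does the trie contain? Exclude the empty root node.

Count nodes per top-level branch (shared prefixes stored once):
  'c'-branch (cxaoa, cxaofs, cxaoqkg, cxaoqknwq, cxaoqkxcd, cxaoqlqtli, cxaoqrqwjb, cxayf, cxhll): 31 nodes
Sum: 31

31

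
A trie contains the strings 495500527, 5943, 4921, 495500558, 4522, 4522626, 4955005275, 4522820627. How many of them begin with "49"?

Traverse to the node for "49", then collect every word in that subtree.
Matches: "4921", "495500527", "4955005275", "495500558"
Count: 4

4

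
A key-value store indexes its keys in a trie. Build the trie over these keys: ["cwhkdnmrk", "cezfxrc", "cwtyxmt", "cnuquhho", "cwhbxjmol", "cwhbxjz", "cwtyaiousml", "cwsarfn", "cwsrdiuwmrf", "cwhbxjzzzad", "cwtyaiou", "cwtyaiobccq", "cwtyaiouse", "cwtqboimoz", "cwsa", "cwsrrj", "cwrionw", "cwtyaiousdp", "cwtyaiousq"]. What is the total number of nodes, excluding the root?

80

Insert word by word; a character creates a node only if that edge doesn't already exist:
  "cwhkdnmrk" → 9 new (c, w, h, k, d, n, m, r, k)
  "cezfxrc" → prefix "c" already present; 6 new (e, z, f, x, r, c)
  "cwtyxmt" → prefix "cw" already present; 5 new (t, y, x, m, t)
  "cnuquhho" → prefix "c" already present; 7 new (n, u, q, u, h, h, o)
  "cwhbxjmol" → prefix "cwh" already present; 6 new (b, x, j, m, o, l)
  "cwhbxjz" → prefix "cwhbxj" already present; 1 new (z)
  "cwtyaiousml" → prefix "cwty" already present; 7 new (a, i, o, u, s, m, l)
  "cwsarfn" → prefix "cw" already present; 5 new (s, a, r, f, n)
  "cwsrdiuwmrf" → prefix "cws" already present; 8 new (r, d, i, u, w, m, r, f)
  "cwhbxjzzzad" → prefix "cwhbxjz" already present; 4 new (z, z, a, d)
  "cwtyaiou" → prefix "cwtyaiou" already present; 0 new (none)
  "cwtyaiobccq" → prefix "cwtyaio" already present; 4 new (b, c, c, q)
  "cwtyaiouse" → prefix "cwtyaious" already present; 1 new (e)
  "cwtqboimoz" → prefix "cwt" already present; 7 new (q, b, o, i, m, o, z)
  "cwsa" → prefix "cwsa" already present; 0 new (none)
  "cwsrrj" → prefix "cwsr" already present; 2 new (r, j)
  "cwrionw" → prefix "cw" already present; 5 new (r, i, o, n, w)
  "cwtyaiousdp" → prefix "cwtyaious" already present; 2 new (d, p)
  "cwtyaiousq" → prefix "cwtyaious" already present; 1 new (q)
Total nodes = 9 + 6 + 5 + 7 + 6 + 1 + 7 + 5 + 8 + 4 + 0 + 4 + 1 + 7 + 0 + 2 + 5 + 2 + 1 = 80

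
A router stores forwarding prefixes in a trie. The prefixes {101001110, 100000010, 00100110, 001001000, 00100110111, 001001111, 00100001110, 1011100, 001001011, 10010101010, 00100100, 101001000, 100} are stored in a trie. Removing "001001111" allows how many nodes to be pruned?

A node on "001001111"'s path can go only if nothing else ends at it or branches off below it.
The suffix "11" (2 nodes) is used only by "001001111"; the node for "0010011" still has the child "0", so pruning stops there.
Nodes removed: 2

2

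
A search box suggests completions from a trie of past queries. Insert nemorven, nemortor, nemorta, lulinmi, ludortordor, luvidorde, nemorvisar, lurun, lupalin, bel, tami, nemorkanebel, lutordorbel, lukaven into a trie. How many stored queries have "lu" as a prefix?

7

Traverse to the node for "lu", then collect every word in that subtree.
Words under "lu": ludortordor, lukaven, lulinmi, lupalin, lurun, lutordorbel, luvidorde
Count: 7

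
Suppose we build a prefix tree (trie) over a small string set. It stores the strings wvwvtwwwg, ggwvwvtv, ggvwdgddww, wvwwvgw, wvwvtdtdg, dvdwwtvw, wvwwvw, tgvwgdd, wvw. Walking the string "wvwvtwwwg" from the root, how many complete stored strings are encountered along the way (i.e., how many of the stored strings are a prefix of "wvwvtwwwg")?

Traverse "wvwvtwwwg" character by character; count nodes along the way that are marked as word ends.
Prefixes of the query that are stored words: "wvw", "wvwvtwwwg"
Count: 2

2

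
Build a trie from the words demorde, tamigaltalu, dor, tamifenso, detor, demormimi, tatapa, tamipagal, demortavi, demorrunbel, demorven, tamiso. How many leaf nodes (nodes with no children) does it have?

12

Leaves are exactly the stored words that no other stored word extends.
Those words: "demorde", "demormimi", "demorrunbel", "demortavi", "demorven", "detor", "dor", "tamifenso", "tamigaltalu", "tamipagal", "tamiso", "tatapa"
Leaf count: 12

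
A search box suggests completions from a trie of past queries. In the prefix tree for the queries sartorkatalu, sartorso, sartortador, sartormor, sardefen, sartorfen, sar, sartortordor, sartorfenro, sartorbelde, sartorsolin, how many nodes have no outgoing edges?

8

Leaves are exactly the stored words that no other stored word extends.
Those words: "sardefen", "sartorbelde", "sartorfenro", "sartorkatalu", "sartormor", "sartorsolin", "sartortador", "sartortordor"
Leaf count: 8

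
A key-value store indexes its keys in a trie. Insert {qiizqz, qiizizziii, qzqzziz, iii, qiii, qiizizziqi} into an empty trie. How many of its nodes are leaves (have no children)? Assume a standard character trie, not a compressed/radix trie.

6

Leaves are exactly the stored words that no other stored word extends.
Those words: "iii", "qiii", "qiizizziii", "qiizizziqi", "qiizqz", "qzqzziz"
Leaf count: 6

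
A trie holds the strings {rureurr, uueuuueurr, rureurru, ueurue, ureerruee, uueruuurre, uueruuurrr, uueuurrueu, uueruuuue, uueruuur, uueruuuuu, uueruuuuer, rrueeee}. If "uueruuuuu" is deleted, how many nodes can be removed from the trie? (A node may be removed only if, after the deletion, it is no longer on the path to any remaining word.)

Walk "uueruuuuu" from the leaf back toward the root, removing each node that no remaining word uses.
The suffix "u" (1 node) is used only by "uueruuuuu"; the node for "uueruuuu" still has the child "e", so pruning stops there.
Nodes removed: 1

1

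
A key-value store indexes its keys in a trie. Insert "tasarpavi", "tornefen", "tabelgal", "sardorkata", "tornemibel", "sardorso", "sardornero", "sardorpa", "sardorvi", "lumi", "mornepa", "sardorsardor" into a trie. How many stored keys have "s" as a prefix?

6

Traverse to the node for "s", then collect every word in that subtree.
Matches: "sardorkata", "sardornero", "sardorpa", "sardorsardor", "sardorso", "sardorvi"
Count: 6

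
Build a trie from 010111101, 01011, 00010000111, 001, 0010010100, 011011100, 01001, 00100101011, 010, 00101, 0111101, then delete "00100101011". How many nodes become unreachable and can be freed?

A node on "00100101011"'s path can go only if nothing else ends at it or branches off below it.
The suffix "11" (2 nodes) is used only by "00100101011"; the node for "001001010" still has the child "0", so pruning stops there.
Nodes removed: 2

2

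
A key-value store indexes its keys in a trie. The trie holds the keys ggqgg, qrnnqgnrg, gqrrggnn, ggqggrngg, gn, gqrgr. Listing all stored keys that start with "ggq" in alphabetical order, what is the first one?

ggqgg

DFS of the "ggq" subtree visits, in order: "ggqgg", "ggqggrngg"
Position 1: ggqgg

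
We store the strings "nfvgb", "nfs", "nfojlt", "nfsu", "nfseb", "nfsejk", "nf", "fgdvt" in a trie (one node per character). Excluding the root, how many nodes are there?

Trie structure (* marks end of a word):
(root)
├─ f
│  └─ g
│     └─ d
│        └─ v
│           └─ t *
└─ n
   └─ f *
      ├─ o
      │  └─ j
      │     └─ l
      │        └─ t *
      ├─ s *
      │  ├─ e
      │  │  ├─ b *
      │  │  └─ j
      │  │     └─ k *
      │  └─ u *
      └─ v
         └─ g
            └─ b *
Counting every labelled node above: 20.

20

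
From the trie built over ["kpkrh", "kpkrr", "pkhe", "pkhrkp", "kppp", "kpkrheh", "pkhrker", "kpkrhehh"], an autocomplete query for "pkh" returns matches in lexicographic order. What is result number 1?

pkhe

Words with prefix "pkh", in lexicographic order: "pkhe", "pkhrker", "pkhrkp"
Position 1: pkhe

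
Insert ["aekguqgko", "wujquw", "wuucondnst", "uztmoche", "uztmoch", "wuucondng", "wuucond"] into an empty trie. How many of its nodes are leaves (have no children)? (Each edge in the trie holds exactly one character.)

5

Leaves are exactly the stored words that no other stored word extends.
Those words: "aekguqgko", "uztmoche", "wujquw", "wuucondng", "wuucondnst"
Leaf count: 5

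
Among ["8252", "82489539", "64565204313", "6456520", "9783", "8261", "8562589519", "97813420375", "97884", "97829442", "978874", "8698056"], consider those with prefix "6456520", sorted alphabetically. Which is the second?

DFS of the "6456520" subtree visits, in order: "6456520", "64565204313"
The 2nd is 64565204313.

64565204313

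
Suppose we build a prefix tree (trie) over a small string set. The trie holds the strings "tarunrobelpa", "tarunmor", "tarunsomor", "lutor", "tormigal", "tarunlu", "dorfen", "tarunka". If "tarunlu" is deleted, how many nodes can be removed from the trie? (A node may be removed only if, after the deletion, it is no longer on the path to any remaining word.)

2

After clearing the end-marker at "tarunlu", prune upward until reaching a node still needed by another word.
The suffix "lu" (2 nodes) is used only by "tarunlu"; the node for "tarun" still has the child "r", so pruning stops there.
Nodes removed: 2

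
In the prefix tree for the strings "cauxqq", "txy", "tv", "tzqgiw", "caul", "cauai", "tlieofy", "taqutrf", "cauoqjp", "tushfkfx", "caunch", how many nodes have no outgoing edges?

11

Leaves are exactly the stored words that no other stored word extends.
Those words: "cauai", "caul", "caunch", "cauoqjp", "cauxqq", "taqutrf", "tlieofy", "tushfkfx", "tv", "txy", "tzqgiw"
Leaf count: 11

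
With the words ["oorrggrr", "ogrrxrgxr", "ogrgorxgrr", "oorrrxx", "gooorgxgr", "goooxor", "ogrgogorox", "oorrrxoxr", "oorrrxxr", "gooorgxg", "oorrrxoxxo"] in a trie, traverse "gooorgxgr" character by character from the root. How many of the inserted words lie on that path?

Check each prefix of "gooorgxgr" against the stored set — each match is an end-marker on the path.
Prefixes of the query that are stored words: "gooorgxg", "gooorgxgr"
Count: 2

2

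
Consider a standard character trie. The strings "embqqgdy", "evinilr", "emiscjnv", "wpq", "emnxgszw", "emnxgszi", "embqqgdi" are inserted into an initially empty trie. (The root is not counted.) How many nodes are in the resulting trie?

31

Count nodes per top-level branch (shared prefixes stored once):
  'e'-branch (embqqgdi, embqqgdy, emiscjnv, emnxgszi, emnxgszw, evinilr): 28 nodes
  'w'-branch (wpq): 3 nodes
Sum: 31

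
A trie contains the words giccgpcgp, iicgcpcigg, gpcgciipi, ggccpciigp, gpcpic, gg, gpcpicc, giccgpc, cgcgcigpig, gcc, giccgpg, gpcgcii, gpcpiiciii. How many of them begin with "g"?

Traverse to the node for "g", then collect every word in that subtree.
Matches: "gcc", "gg", "ggccpciigp", "giccgpc", "giccgpcgp", "giccgpg", "gpcgcii", "gpcgciipi", "gpcpic", "gpcpicc", "gpcpiiciii"
Count: 11

11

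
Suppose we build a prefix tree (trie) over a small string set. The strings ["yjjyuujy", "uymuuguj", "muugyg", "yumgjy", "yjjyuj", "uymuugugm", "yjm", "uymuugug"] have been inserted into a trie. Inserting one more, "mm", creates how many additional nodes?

1

The longest prefix of "mm" already in the trie is "m" (length 1).
New nodes needed: |"mm"| − 1 = 2 − 1 = 1.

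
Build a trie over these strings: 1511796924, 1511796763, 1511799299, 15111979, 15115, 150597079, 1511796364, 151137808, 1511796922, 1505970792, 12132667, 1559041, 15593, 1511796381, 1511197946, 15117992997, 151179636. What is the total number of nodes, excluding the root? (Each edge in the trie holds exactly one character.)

Count nodes per top-level branch (shared prefixes stored once):
  '1'-branch (12132667, 150597079, 1505970792, 15111979, 1511197946, 151137808, 15115, 151179636, 1511796364, 1511796381, 1511796763, 1511796922, 1511796924, 1511799299, 15117992997, 1559041, 15593): 57 nodes
Sum: 57

57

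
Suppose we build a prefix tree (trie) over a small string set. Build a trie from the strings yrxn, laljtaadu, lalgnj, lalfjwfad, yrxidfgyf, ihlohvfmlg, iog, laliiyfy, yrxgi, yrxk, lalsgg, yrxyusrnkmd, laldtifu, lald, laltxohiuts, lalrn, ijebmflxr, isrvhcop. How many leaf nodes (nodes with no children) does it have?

17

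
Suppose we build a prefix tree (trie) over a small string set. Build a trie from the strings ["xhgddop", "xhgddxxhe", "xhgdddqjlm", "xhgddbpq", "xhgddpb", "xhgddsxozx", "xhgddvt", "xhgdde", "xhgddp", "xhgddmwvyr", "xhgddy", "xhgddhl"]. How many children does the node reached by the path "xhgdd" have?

11

Walk "xhgdd" from the root, arriving at one node.
Characters that immediately follow "xhgdd" among the stored strings: {b, d, e, h, m, o, p, s, v, x, y}.
That node has 11 child edges.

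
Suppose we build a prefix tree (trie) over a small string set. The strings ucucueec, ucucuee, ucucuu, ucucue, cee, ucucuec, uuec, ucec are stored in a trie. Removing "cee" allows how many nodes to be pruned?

After clearing the end-marker at "cee", prune upward until reaching a node still needed by another word.
No other word shares any prefix with "cee", so all 3 of its nodes go.
Nodes removed: 3

3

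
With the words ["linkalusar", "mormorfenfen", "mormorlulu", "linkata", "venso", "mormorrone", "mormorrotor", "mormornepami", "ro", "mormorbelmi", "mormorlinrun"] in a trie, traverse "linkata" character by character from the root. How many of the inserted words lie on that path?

1

Traverse "linkata" character by character; count nodes along the way that are marked as word ends.
Prefixes of the query that are stored words: "linkata"
Count: 1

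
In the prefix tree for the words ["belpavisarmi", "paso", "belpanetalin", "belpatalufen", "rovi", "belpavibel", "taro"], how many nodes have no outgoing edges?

A leaf is a node with no children — equivalently, the end of a word that is not a proper prefix of any other stored word.
Those words: "belpanetalin", "belpatalufen", "belpavibel", "belpavisarmi", "paso", "rovi", "taro"
Leaf count: 7

7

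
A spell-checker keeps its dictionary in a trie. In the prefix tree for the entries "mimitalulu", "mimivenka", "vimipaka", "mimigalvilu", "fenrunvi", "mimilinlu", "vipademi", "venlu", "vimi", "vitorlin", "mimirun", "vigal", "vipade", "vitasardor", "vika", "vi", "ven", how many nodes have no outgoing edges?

13

A leaf is a node with no children — equivalently, the end of a word that is not a proper prefix of any other stored word.
Those words: "fenrunvi", "mimigalvilu", "mimilinlu", "mimirun", "mimitalulu", "mimivenka", "venlu", "vigal", "vika", "vimipaka", "vipademi", "vitasardor", "vitorlin"
Leaf count: 13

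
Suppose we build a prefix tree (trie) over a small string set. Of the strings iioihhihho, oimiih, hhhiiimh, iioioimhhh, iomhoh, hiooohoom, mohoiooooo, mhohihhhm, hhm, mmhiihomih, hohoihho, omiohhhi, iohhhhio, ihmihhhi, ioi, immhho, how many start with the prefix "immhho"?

1

Filter for entries beginning with "immhho":
Matches: "immhho"
Count: 1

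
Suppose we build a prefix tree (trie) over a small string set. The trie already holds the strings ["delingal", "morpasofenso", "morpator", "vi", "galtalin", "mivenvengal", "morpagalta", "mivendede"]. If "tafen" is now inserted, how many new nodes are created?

"tafen" shares no prefix with any stored word, so all 5 characters open new nodes.
5 − 0 = 5 new nodes.

5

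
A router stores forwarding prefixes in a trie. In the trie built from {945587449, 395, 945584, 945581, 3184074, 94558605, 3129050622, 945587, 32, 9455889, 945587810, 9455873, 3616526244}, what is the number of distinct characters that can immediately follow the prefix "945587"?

3

The children of the "945587" node are the distinct next characters among strings starting with "945587".
Characters that immediately follow "945587" among the stored strings: {3, 4, 8}.
That node has 3 child edges.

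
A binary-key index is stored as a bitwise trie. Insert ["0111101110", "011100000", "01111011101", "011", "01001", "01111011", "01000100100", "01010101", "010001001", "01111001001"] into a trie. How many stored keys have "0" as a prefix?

Filter for entries beginning with "0":
Words under "0": 010001001, 01000100100, 01001, 01010101, 011, 011100000, 01111001001, 01111011, 0111101110, 01111011101
Count: 10

10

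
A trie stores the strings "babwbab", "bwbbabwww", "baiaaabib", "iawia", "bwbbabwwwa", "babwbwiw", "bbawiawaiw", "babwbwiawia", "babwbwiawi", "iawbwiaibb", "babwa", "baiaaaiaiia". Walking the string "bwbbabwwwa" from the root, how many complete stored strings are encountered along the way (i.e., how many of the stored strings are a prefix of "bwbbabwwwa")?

Traverse "bwbbabwwwa" character by character; count nodes along the way that are marked as word ends.
Prefixes of the query that are stored words: "bwbbabwww", "bwbbabwwwa"
Count: 2

2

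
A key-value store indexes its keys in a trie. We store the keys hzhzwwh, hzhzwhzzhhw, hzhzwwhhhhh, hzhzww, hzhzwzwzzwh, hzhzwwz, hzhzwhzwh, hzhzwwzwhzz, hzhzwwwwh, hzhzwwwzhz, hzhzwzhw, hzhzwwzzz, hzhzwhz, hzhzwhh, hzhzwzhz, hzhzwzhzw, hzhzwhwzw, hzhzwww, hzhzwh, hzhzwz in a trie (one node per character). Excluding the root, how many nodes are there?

46

Trace insertions, counting only characters that open a new branch:
  "hzhzwwh" → 7 new (h, z, h, z, w, w, h)
  "hzhzwhzzhhw" → prefix "hzhzw" already present; 6 new (h, z, z, h, h, w)
  "hzhzwwhhhhh" → prefix "hzhzwwh" already present; 4 new (h, h, h, h)
  "hzhzww" → prefix "hzhzww" already present; 0 new (none)
  "hzhzwzwzzwh" → prefix "hzhzw" already present; 6 new (z, w, z, z, w, h)
  "hzhzwwz" → prefix "hzhzww" already present; 1 new (z)
  "hzhzwhzwh" → prefix "hzhzwhz" already present; 2 new (w, h)
  "hzhzwwzwhzz" → prefix "hzhzwwz" already present; 4 new (w, h, z, z)
  "hzhzwwwwh" → prefix "hzhzww" already present; 3 new (w, w, h)
  "hzhzwwwzhz" → prefix "hzhzwww" already present; 3 new (z, h, z)
  "hzhzwzhw" → prefix "hzhzwz" already present; 2 new (h, w)
  "hzhzwwzzz" → prefix "hzhzwwz" already present; 2 new (z, z)
  "hzhzwhz" → prefix "hzhzwhz" already present; 0 new (none)
  "hzhzwhh" → prefix "hzhzwh" already present; 1 new (h)
  "hzhzwzhz" → prefix "hzhzwzh" already present; 1 new (z)
  "hzhzwzhzw" → prefix "hzhzwzhz" already present; 1 new (w)
  "hzhzwhwzw" → prefix "hzhzwh" already present; 3 new (w, z, w)
  "hzhzwww" → prefix "hzhzwww" already present; 0 new (none)
  "hzhzwh" → prefix "hzhzwh" already present; 0 new (none)
  "hzhzwz" → prefix "hzhzwz" already present; 0 new (none)
Total nodes = 7 + 6 + 4 + 0 + 6 + 1 + 2 + 4 + 3 + 3 + 2 + 2 + 0 + 1 + 1 + 1 + 3 + 0 + 0 + 0 = 46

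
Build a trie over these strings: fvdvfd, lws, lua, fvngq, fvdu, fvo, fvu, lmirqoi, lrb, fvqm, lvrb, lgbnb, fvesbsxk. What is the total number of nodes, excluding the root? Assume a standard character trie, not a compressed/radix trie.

For each word, the new-node count is its length minus the longest prefix already in the trie:
  "fvdvfd" → 6 new (f, v, d, v, f, d)
  "lws" → 3 new (l, w, s)
  "lua" → prefix "l" already present; 2 new (u, a)
  "fvngq" → prefix "fv" already present; 3 new (n, g, q)
  "fvdu" → prefix "fvd" already present; 1 new (u)
  "fvo" → prefix "fv" already present; 1 new (o)
  "fvu" → prefix "fv" already present; 1 new (u)
  "lmirqoi" → prefix "l" already present; 6 new (m, i, r, q, o, i)
  "lrb" → prefix "l" already present; 2 new (r, b)
  "fvqm" → prefix "fv" already present; 2 new (q, m)
  "lvrb" → prefix "l" already present; 3 new (v, r, b)
  "lgbnb" → prefix "l" already present; 4 new (g, b, n, b)
  "fvesbsxk" → prefix "fv" already present; 6 new (e, s, b, s, x, k)
Total nodes = 6 + 3 + 2 + 3 + 1 + 1 + 1 + 6 + 2 + 2 + 3 + 4 + 6 = 40

40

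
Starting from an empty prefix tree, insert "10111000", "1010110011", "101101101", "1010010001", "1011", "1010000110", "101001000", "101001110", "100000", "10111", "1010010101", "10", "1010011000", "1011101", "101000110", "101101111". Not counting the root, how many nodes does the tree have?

Count nodes per top-level branch (shared prefixes stored once):
  '1'-branch (10, 100000, 1010000110, 101000110, 101001000, 1010010001, 1010010101, 1010011000, 101001110, 1010110011, 1011, 101101101, 101101111, 10111, 10111000, 1011101): 50 nodes
Sum: 50

50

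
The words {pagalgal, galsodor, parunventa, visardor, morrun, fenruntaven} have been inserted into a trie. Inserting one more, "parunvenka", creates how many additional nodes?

2

"parunven" is already a path in the trie; the remaining "ka" must be added.
New nodes needed: |"parunvenka"| − 8 = 10 − 8 = 2.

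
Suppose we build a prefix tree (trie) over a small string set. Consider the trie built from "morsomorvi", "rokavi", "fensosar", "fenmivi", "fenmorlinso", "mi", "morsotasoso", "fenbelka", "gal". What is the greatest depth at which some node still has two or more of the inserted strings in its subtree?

Equivalently: take the maximum, over all pairs, of their longest common prefix length.
"morsomorvi" and "morsotasoso" agree on "morso" (5 characters) before diverging; nothing deeper is shared.
Longest shared-prefix length: 5

5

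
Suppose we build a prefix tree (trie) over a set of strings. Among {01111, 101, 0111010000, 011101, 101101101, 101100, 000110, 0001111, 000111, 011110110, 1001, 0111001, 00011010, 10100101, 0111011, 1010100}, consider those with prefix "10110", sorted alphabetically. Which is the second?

101101101

Words with prefix "10110", in lexicographic order: "101100", "101101101"
The 2nd is 101101101.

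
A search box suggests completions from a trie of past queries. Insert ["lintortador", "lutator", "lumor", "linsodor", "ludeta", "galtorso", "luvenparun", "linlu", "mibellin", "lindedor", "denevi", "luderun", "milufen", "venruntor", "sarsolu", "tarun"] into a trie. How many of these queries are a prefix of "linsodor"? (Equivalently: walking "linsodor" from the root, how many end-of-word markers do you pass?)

1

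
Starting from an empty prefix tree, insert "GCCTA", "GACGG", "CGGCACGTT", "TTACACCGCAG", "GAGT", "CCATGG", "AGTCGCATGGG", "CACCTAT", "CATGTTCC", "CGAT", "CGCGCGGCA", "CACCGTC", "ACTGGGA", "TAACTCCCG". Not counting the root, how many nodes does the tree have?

85

For each word, the new-node count is its length minus the longest prefix already in the trie:
  "GCCTA" → 5 new (G, C, C, T, A)
  "GACGG" → prefix "G" already present; 4 new (A, C, G, G)
  "CGGCACGTT" → 9 new (C, G, G, C, A, C, G, T, T)
  "TTACACCGCAG" → 11 new (T, T, A, C, A, C, C, G, C, A, G)
  "GAGT" → prefix "GA" already present; 2 new (G, T)
  "CCATGG" → prefix "C" already present; 5 new (C, A, T, G, G)
  "AGTCGCATGGG" → 11 new (A, G, T, C, G, C, A, T, G, G, G)
  "CACCTAT" → prefix "C" already present; 6 new (A, C, C, T, A, T)
  "CATGTTCC" → prefix "CA" already present; 6 new (T, G, T, T, C, C)
  "CGAT" → prefix "CG" already present; 2 new (A, T)
  "CGCGCGGCA" → prefix "CG" already present; 7 new (C, G, C, G, G, C, A)
  "CACCGTC" → prefix "CACC" already present; 3 new (G, T, C)
  "ACTGGGA" → prefix "A" already present; 6 new (C, T, G, G, G, A)
  "TAACTCCCG" → prefix "T" already present; 8 new (A, A, C, T, C, C, C, G)
Total nodes = 5 + 4 + 9 + 11 + 2 + 5 + 11 + 6 + 6 + 2 + 7 + 3 + 6 + 8 = 85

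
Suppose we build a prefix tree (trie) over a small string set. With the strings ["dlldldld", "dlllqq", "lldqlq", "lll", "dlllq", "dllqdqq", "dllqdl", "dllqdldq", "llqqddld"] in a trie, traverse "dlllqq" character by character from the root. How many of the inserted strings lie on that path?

2

Traverse "dlllqq" character by character; count nodes along the way that are marked as word ends.
Prefixes of the query that are stored words: "dlllq", "dlllqq"
Count: 2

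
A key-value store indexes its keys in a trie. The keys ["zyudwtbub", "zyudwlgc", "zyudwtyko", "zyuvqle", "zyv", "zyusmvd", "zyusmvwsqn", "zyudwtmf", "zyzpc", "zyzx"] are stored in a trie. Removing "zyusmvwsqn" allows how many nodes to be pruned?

4

After clearing the end-marker at "zyusmvwsqn", prune upward until reaching a node still needed by another word.
The suffix "wsqn" (4 nodes) is used only by "zyusmvwsqn"; the node for "zyusmv" still has the child "d", so pruning stops there.
Nodes removed: 4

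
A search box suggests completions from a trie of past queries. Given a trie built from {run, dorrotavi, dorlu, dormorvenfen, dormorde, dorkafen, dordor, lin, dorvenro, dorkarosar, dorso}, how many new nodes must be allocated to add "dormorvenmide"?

4

The longest prefix of "dormorvenmide" already in the trie is "dormorven" (length 9).
Each of the 4 remaining characters creates one node.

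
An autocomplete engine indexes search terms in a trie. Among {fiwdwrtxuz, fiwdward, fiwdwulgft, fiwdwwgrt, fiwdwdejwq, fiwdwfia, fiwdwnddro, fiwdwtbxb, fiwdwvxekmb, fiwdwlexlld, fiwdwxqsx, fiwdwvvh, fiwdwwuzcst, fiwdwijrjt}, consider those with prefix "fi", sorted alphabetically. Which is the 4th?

fiwdwijrjt

Words with prefix "fi", in lexicographic order: "fiwdward", "fiwdwdejwq", "fiwdwfia", "fiwdwijrjt", "fiwdwlexlld", "fiwdwnddro", "fiwdwrtxuz", "fiwdwtbxb", "fiwdwulgft", "fiwdwvvh", "fiwdwvxekmb", "fiwdwwgrt", "fiwdwwuzcst", "fiwdwxqsx"
The 4th is fiwdwijrjt.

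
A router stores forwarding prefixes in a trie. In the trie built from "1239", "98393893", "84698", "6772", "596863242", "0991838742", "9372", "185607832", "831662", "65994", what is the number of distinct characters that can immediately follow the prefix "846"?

1

The children of the "846" node are the distinct next characters among strings starting with "846".
Characters that immediately follow "846" among the stored strings: {9}.
That node has 1 child edge.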